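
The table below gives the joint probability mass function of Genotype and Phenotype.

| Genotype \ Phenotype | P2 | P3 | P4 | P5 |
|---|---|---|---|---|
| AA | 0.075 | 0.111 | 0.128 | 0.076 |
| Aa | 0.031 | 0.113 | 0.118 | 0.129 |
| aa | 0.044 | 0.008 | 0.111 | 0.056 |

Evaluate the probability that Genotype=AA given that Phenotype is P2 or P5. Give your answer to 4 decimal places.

0.3674

P(Phenotype=P2) = 0.075 + 0.031 + 0.044 = 0.150.
P(Phenotype=P5) = 0.076 + 0.129 + 0.056 = 0.261.
P(Phenotype ∈ {P2, P5}) = 0.150 + 0.261 = 0.411; P(Genotype=AA, Phenotype ∈ {P2, P5}) = 0.075 + 0.076 = 0.151.
P(Genotype=AA | Phenotype ∈ {P2, P5}) = 0.151/0.411 = 0.3674.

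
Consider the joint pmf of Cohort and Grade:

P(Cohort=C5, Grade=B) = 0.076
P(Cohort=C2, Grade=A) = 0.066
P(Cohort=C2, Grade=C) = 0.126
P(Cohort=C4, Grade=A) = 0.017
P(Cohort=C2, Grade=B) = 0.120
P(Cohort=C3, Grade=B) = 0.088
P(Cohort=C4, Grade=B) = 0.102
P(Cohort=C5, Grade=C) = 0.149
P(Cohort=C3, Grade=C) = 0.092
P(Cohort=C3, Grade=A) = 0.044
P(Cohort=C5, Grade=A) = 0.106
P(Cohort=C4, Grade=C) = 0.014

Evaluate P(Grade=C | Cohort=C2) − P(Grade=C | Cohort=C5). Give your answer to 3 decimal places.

-0.046

P(Cohort=C2) = 0.066 + 0.120 + 0.126 = 0.312; P(Grade=C | Cohort=C2) = 0.126/0.312 = 0.4038.
P(Cohort=C5) = 0.106 + 0.076 + 0.149 = 0.331; P(Grade=C | Cohort=C5) = 0.149/0.331 = 0.4502.
Difference = -0.046.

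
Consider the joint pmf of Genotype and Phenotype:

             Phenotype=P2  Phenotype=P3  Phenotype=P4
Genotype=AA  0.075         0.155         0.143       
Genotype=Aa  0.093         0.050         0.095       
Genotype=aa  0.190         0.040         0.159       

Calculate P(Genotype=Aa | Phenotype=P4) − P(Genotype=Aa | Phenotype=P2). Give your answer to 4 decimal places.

-0.0205

P(Phenotype=P4) = 0.143 + 0.095 + 0.159 = 0.397; P(Genotype=Aa | Phenotype=P4) = 0.095/0.397 = 0.23929.
P(Phenotype=P2) = 0.075 + 0.093 + 0.190 = 0.358; P(Genotype=Aa | Phenotype=P2) = 0.093/0.358 = 0.25978.
Difference = -0.0205.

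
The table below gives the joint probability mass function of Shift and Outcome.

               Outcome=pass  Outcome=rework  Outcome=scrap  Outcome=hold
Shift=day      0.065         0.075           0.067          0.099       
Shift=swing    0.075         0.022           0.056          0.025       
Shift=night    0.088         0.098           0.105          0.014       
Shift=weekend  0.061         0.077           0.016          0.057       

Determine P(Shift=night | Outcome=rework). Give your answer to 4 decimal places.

P(Outcome=rework) = 0.075 + 0.022 + 0.098 + 0.077 = 0.272.
P(Shift=night | Outcome=rework) = 0.098/0.272 = 0.3603.

0.3603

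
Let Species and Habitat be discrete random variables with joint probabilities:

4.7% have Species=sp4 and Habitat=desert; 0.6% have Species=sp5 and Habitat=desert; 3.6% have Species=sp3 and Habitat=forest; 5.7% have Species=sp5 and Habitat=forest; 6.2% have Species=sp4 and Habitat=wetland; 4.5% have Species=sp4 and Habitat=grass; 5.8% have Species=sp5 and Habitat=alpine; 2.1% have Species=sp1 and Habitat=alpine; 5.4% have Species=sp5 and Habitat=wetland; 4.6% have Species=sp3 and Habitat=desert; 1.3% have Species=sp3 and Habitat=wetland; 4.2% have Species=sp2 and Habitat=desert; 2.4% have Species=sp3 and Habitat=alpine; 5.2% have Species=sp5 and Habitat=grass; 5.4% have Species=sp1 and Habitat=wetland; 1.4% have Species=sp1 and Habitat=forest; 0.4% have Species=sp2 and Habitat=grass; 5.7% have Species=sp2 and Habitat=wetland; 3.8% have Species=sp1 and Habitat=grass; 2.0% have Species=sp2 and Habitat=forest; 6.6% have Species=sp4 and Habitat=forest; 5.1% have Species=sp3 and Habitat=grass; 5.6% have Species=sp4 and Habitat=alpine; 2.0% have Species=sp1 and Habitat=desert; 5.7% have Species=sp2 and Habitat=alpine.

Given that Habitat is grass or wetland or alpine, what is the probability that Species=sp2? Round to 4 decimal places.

P(Habitat=grass) = 0.038 + 0.004 + 0.051 + 0.045 + 0.052 = 0.190.
P(Habitat=wetland) = 0.054 + 0.057 + 0.013 + 0.062 + 0.054 = 0.240.
P(Habitat=alpine) = 0.021 + 0.057 + 0.024 + 0.056 + 0.058 = 0.216.
P(Habitat ∈ {grass, wetland, alpine}) = 0.190 + 0.240 + 0.216 = 0.646; P(Species=sp2, Habitat ∈ {grass, wetland, alpine}) = 0.004 + 0.057 + 0.057 = 0.118.
P(Species=sp2 | Habitat ∈ {grass, wetland, alpine}) = 0.118/0.646 = 0.1827.

0.1827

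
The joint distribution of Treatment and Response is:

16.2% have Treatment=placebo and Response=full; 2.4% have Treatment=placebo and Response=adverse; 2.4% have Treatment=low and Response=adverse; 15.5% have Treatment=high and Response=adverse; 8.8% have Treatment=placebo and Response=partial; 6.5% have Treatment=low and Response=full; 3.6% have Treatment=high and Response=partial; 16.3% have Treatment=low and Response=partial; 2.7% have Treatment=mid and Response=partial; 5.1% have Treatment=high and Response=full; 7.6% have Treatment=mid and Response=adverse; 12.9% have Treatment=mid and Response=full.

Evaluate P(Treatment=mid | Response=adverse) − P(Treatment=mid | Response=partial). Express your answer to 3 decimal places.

P(Response=adverse) = 0.024 + 0.024 + 0.076 + 0.155 = 0.279; P(Treatment=mid | Response=adverse) = 0.076/0.279 = 0.2724.
P(Response=partial) = 0.088 + 0.163 + 0.027 + 0.036 = 0.314; P(Treatment=mid | Response=partial) = 0.027/0.314 = 0.0860.
Difference = 0.186.

0.186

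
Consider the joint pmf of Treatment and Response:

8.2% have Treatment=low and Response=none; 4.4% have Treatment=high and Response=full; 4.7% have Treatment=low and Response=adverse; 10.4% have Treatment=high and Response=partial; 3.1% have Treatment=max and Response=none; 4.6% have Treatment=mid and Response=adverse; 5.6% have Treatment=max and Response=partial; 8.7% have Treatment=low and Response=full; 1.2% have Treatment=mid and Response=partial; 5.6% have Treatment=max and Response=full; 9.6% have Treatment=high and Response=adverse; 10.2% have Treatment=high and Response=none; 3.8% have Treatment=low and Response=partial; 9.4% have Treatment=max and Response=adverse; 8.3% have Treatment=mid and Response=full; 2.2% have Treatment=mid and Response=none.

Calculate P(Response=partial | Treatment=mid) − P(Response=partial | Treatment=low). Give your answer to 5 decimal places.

-0.07599

P(Treatment=mid) = 0.022 + 0.012 + 0.083 + 0.046 = 0.163; P(Response=partial | Treatment=mid) = 0.012/0.163 = 0.073620.
P(Treatment=low) = 0.082 + 0.038 + 0.087 + 0.047 = 0.254; P(Response=partial | Treatment=low) = 0.038/0.254 = 0.149606.
Difference = -0.07599.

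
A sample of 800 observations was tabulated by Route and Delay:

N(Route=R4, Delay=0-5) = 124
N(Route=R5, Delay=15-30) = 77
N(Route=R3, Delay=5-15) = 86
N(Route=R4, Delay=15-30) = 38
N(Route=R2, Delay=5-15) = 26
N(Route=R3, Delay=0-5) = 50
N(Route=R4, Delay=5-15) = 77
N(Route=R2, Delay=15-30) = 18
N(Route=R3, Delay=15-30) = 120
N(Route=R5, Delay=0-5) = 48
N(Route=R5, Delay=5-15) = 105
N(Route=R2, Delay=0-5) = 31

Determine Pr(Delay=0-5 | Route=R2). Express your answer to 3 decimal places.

Total with Route=R2: 31 + 26 + 18 = 75.
P(Delay=0-5 | Route=R2) = 31/75 = 0.413.

0.413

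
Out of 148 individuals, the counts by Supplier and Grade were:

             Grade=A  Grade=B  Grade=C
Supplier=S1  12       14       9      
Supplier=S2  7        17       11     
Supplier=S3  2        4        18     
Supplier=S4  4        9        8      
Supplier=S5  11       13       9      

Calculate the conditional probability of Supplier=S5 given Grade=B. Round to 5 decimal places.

0.22807

Total with Grade=B: 14 + 17 + 4 + 9 + 13 = 57.
P(Supplier=S5 | Grade=B) = 13/57 = 0.22807.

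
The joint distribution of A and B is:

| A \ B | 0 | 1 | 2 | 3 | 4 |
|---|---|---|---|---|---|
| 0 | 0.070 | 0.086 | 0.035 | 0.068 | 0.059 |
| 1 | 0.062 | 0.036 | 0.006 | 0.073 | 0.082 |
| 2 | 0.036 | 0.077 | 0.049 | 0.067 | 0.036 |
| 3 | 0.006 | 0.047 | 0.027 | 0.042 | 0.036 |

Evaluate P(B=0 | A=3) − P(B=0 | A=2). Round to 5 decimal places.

-0.09787

P(A=3) = 0.006 + 0.047 + 0.027 + 0.042 + 0.036 = 0.158; P(B=0 | A=3) = 0.006/0.158 = 0.037975.
P(A=2) = 0.036 + 0.077 + 0.049 + 0.067 + 0.036 = 0.265; P(B=0 | A=2) = 0.036/0.265 = 0.135849.
Difference = -0.09787.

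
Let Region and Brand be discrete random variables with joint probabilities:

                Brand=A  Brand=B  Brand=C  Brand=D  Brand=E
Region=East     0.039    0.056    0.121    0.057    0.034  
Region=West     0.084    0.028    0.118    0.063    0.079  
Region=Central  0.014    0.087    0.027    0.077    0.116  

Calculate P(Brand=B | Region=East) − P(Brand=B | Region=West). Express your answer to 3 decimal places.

P(Region=East) = 0.039 + 0.056 + 0.121 + 0.057 + 0.034 = 0.307; P(Brand=B | Region=East) = 0.056/0.307 = 0.1824.
P(Region=West) = 0.084 + 0.028 + 0.118 + 0.063 + 0.079 = 0.372; P(Brand=B | Region=West) = 0.028/0.372 = 0.0753.
Difference = 0.107.

0.107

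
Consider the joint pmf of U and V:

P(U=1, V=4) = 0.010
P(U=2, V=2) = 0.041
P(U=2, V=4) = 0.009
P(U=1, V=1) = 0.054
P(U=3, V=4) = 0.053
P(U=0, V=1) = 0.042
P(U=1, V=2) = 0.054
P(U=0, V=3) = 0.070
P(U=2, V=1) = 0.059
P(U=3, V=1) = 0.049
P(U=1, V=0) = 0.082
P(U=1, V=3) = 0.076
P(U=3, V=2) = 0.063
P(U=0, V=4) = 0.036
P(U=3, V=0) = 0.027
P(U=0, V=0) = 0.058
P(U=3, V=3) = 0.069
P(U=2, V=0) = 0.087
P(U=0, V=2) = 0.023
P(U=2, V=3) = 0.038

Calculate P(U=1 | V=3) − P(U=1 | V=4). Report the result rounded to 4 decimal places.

0.2078

P(V=3) = 0.070 + 0.076 + 0.038 + 0.069 = 0.253; P(U=1 | V=3) = 0.076/0.253 = 0.30040.
P(V=4) = 0.036 + 0.010 + 0.009 + 0.053 = 0.108; P(U=1 | V=4) = 0.010/0.108 = 0.09259.
Difference = 0.2078.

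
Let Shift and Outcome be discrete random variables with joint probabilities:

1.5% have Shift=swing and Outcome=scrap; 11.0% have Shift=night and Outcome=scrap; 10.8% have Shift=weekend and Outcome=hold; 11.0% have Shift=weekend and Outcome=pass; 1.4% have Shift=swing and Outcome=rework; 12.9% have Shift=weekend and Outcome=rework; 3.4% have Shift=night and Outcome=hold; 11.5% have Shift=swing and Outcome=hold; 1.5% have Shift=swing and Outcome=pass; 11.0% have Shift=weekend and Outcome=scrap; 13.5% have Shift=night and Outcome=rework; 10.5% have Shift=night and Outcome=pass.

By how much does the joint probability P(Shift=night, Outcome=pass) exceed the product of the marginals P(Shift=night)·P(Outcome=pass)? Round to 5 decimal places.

P(Shift=night) = 0.105 + 0.135 + 0.110 + 0.034 = 0.384.
P(Outcome=pass) = 0.015 + 0.105 + 0.110 = 0.230.
P(Shift=night, Outcome=pass) − P(Shift=night)P(Outcome=pass) = 0.105 − 0.384×0.230 = 0.01668.

0.01668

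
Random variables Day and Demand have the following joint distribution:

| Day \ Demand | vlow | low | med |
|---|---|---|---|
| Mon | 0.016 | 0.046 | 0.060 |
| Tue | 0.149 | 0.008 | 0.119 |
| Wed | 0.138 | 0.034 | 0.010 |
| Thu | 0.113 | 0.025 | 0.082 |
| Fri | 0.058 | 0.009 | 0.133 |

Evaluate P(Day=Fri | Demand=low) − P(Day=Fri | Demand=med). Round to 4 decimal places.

-0.2554

P(Demand=low) = 0.046 + 0.008 + 0.034 + 0.025 + 0.009 = 0.122; P(Day=Fri | Demand=low) = 0.009/0.122 = 0.07377.
P(Demand=med) = 0.060 + 0.119 + 0.010 + 0.082 + 0.133 = 0.404; P(Day=Fri | Demand=med) = 0.133/0.404 = 0.32921.
Difference = -0.2554.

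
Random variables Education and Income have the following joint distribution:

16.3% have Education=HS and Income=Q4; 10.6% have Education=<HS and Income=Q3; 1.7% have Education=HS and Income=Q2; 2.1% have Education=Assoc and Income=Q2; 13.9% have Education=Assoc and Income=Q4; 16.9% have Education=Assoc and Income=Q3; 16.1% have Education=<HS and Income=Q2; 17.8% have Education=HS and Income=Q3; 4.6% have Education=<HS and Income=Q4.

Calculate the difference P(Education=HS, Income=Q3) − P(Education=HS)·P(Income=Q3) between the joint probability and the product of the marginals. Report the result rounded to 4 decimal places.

0.0158

P(Education=HS) = 0.017 + 0.178 + 0.163 = 0.358.
P(Income=Q3) = 0.106 + 0.178 + 0.169 = 0.453.
P(Education=HS, Income=Q3) − P(Education=HS)P(Income=Q3) = 0.178 − 0.358×0.453 = 0.0158.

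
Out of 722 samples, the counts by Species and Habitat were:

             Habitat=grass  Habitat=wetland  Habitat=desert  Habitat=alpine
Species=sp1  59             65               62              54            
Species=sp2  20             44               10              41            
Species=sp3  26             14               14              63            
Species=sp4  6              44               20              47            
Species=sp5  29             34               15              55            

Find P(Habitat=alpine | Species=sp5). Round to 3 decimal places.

Total with Species=sp5: 29 + 34 + 15 + 55 = 133.
P(Habitat=alpine | Species=sp5) = 55/133 = 0.414.

0.414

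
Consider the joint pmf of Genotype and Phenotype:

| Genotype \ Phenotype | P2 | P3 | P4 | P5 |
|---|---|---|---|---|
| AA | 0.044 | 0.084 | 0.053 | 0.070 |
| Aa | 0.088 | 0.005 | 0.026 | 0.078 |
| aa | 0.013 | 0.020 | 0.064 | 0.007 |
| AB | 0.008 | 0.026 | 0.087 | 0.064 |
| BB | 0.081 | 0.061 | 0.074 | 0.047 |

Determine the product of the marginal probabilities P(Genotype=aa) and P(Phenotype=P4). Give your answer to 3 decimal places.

P(Genotype=aa) = 0.013 + 0.020 + 0.064 + 0.007 = 0.104.
P(Phenotype=P4) = 0.053 + 0.026 + 0.064 + 0.087 + 0.074 = 0.304.
Product: 0.104 × 0.304 = 0.032.

0.032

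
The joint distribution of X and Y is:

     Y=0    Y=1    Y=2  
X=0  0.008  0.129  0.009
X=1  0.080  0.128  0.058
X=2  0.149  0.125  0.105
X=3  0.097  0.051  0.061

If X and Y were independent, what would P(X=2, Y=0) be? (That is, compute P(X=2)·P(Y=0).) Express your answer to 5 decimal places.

P(X=2) = 0.149 + 0.125 + 0.105 = 0.379.
P(Y=0) = 0.008 + 0.080 + 0.149 + 0.097 = 0.334.
Product: 0.379 × 0.334 = 0.12659.

0.12659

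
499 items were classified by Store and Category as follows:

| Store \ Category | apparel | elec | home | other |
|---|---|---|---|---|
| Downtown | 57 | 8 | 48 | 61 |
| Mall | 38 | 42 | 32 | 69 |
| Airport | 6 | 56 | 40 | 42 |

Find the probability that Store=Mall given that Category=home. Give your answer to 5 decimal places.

Total with Category=home: 48 + 32 + 40 = 120.
P(Store=Mall | Category=home) = 32/120 = 0.26667.

0.26667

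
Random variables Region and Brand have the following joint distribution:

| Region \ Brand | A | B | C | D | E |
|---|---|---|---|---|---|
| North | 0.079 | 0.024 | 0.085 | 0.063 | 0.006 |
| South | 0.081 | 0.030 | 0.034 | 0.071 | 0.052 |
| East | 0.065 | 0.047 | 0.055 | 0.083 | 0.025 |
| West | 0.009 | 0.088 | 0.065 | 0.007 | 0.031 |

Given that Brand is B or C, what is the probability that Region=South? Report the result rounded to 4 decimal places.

P(Brand=B) = 0.024 + 0.030 + 0.047 + 0.088 = 0.189.
P(Brand=C) = 0.085 + 0.034 + 0.055 + 0.065 = 0.239.
P(Brand ∈ {B, C}) = 0.189 + 0.239 = 0.428; P(Region=South, Brand ∈ {B, C}) = 0.030 + 0.034 = 0.064.
P(Region=South | Brand ∈ {B, C}) = 0.064/0.428 = 0.1495.

0.1495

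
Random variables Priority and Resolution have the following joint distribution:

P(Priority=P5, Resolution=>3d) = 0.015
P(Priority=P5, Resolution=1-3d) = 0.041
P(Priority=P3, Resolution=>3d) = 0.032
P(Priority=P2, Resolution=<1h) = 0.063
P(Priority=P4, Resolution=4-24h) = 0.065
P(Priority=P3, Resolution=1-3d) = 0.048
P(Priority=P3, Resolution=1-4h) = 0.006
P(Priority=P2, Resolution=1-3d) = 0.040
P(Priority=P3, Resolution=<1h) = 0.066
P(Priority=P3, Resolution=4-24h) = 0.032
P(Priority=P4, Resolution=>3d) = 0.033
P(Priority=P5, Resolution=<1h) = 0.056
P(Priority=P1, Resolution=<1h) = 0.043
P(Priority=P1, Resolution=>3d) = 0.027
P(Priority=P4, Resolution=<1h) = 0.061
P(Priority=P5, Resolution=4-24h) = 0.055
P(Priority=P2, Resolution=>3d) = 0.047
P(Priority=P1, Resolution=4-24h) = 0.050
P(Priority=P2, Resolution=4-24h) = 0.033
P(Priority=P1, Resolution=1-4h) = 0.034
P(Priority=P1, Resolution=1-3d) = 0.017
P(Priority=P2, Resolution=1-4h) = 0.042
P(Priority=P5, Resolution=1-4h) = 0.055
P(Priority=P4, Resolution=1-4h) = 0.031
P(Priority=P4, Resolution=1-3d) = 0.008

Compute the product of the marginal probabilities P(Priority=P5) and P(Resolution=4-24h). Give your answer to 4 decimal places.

0.0522

P(Priority=P5) = 0.056 + 0.055 + 0.055 + 0.041 + 0.015 = 0.222.
P(Resolution=4-24h) = 0.050 + 0.033 + 0.032 + 0.065 + 0.055 = 0.235.
Product: 0.222 × 0.235 = 0.0522.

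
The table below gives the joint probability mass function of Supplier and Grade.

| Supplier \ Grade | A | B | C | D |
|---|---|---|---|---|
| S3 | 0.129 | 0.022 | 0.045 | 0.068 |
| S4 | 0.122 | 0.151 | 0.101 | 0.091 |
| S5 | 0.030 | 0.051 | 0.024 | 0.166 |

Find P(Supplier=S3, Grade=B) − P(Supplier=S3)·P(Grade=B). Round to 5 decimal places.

P(Supplier=S3) = 0.129 + 0.022 + 0.045 + 0.068 = 0.264.
P(Grade=B) = 0.022 + 0.151 + 0.051 = 0.224.
P(Supplier=S3, Grade=B) − P(Supplier=S3)P(Grade=B) = 0.022 − 0.264×0.224 = -0.03714.

-0.03714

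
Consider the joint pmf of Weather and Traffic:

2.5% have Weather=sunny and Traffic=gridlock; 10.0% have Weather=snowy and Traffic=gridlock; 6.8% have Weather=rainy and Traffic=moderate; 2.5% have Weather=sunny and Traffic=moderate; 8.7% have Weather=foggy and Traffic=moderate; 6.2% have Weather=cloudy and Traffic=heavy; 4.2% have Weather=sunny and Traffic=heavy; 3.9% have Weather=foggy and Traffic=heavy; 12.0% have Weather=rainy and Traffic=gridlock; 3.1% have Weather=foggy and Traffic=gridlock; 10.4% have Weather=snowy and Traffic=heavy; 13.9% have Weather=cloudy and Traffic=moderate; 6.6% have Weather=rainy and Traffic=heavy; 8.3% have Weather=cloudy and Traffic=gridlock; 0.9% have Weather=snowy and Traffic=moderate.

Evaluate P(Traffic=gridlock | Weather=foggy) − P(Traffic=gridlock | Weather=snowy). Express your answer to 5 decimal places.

P(Weather=foggy) = 0.087 + 0.039 + 0.031 = 0.157; P(Traffic=gridlock | Weather=foggy) = 0.031/0.157 = 0.197452.
P(Weather=snowy) = 0.009 + 0.104 + 0.100 = 0.213; P(Traffic=gridlock | Weather=snowy) = 0.100/0.213 = 0.469484.
Difference = -0.27203.

-0.27203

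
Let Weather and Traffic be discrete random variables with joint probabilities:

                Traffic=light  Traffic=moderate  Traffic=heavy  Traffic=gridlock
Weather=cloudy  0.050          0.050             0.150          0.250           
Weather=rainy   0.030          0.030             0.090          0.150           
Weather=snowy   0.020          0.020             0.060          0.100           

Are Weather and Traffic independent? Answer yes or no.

yes

Every cell satisfies P(Weather,Traffic) = P(Weather)·P(Traffic). For instance P(Weather=snowy) = 0.200, P(Traffic=moderate) = 0.100, and 0.200×0.100 = 0.020 matches the joint entry. So Weather and Traffic are independent.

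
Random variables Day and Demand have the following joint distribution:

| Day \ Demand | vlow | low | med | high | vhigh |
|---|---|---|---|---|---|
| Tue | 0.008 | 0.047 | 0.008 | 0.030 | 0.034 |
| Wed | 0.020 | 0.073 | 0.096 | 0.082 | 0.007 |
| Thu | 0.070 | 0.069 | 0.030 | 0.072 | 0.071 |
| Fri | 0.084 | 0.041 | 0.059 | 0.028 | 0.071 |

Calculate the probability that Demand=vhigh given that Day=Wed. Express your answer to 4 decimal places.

0.0252

P(Day=Wed) = 0.020 + 0.073 + 0.096 + 0.082 + 0.007 = 0.278.
P(Demand=vhigh | Day=Wed) = 0.007/0.278 = 0.0252.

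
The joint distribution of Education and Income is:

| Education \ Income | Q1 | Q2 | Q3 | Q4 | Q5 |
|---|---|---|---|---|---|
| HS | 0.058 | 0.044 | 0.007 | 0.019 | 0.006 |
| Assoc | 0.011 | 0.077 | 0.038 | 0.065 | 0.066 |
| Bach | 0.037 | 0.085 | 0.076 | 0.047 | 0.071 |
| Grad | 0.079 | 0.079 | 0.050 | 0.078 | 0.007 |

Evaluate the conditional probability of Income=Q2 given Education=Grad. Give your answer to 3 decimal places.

P(Education=Grad) = 0.079 + 0.079 + 0.050 + 0.078 + 0.007 = 0.293.
P(Income=Q2 | Education=Grad) = 0.079/0.293 = 0.270.

0.270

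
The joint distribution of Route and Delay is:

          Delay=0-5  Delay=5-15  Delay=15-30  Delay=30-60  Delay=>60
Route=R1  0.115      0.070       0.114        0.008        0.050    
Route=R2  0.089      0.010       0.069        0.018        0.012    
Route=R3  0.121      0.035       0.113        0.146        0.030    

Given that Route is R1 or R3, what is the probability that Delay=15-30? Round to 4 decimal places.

0.2830

P(Route=R1) = 0.115 + 0.070 + 0.114 + 0.008 + 0.050 = 0.357.
P(Route=R3) = 0.121 + 0.035 + 0.113 + 0.146 + 0.030 = 0.445.
P(Route ∈ {R1, R3}) = 0.357 + 0.445 = 0.802; P(Delay=15-30, Route ∈ {R1, R3}) = 0.114 + 0.113 = 0.227.
P(Delay=15-30 | Route ∈ {R1, R3}) = 0.227/0.802 = 0.2830.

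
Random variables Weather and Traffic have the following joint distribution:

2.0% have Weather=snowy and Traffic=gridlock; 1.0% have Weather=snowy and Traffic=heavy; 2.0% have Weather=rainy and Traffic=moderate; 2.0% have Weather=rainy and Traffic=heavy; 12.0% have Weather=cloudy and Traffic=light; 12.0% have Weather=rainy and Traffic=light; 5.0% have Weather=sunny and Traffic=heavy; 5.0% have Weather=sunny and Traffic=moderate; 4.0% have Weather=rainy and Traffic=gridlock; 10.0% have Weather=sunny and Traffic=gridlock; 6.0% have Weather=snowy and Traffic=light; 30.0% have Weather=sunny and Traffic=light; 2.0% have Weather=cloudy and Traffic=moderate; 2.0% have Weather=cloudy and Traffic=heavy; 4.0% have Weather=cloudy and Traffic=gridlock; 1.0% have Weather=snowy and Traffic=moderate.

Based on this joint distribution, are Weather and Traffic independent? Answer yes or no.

Every cell satisfies P(Weather,Traffic) = P(Weather)·P(Traffic). For instance P(Weather=rainy) = 0.200, P(Traffic=gridlock) = 0.200, and 0.200×0.200 = 0.040 matches the joint entry. So Weather and Traffic are independent.

yes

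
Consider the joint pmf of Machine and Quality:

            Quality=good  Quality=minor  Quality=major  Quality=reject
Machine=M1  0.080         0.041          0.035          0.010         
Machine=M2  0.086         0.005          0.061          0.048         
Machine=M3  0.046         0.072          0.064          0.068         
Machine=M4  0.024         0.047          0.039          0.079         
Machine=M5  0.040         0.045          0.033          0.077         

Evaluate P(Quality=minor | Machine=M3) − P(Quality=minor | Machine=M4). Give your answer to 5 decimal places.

P(Machine=M3) = 0.046 + 0.072 + 0.064 + 0.068 = 0.250; P(Quality=minor | Machine=M3) = 0.072/0.250 = 0.288000.
P(Machine=M4) = 0.024 + 0.047 + 0.039 + 0.079 = 0.189; P(Quality=minor | Machine=M4) = 0.047/0.189 = 0.248677.
Difference = 0.03932.

0.03932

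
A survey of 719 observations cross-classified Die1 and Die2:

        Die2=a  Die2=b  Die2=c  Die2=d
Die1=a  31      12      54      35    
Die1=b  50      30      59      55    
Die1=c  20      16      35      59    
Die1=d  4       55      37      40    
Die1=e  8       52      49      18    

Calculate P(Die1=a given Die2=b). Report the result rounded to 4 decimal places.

0.0727

Total with Die2=b: 12 + 30 + 16 + 55 + 52 = 165.
P(Die1=a | Die2=b) = 12/165 = 0.0727.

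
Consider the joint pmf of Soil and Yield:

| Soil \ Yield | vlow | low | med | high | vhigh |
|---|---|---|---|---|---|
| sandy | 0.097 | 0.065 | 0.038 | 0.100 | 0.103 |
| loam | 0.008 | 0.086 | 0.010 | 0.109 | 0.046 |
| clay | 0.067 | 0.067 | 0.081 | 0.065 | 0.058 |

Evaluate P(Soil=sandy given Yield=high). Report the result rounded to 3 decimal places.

0.365

P(Yield=high) = 0.100 + 0.109 + 0.065 = 0.274.
P(Soil=sandy | Yield=high) = 0.100/0.274 = 0.365.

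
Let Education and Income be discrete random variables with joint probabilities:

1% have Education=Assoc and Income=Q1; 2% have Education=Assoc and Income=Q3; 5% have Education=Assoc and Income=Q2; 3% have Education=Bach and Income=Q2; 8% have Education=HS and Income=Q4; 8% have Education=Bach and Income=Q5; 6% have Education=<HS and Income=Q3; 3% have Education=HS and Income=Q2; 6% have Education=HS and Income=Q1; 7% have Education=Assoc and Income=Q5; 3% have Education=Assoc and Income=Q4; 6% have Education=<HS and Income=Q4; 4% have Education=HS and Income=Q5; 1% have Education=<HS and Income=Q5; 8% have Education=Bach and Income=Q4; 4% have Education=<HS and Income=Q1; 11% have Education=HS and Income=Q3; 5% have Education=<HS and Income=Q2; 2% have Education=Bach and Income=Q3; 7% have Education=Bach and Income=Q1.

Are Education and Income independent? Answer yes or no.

P(Education=HS) = 0.32 and P(Income=Q3) = 0.21, so their product is 0.0672, but P(Education=HS, Income=Q3) = 0.11. Since these differ, Education and Income are not independent.

no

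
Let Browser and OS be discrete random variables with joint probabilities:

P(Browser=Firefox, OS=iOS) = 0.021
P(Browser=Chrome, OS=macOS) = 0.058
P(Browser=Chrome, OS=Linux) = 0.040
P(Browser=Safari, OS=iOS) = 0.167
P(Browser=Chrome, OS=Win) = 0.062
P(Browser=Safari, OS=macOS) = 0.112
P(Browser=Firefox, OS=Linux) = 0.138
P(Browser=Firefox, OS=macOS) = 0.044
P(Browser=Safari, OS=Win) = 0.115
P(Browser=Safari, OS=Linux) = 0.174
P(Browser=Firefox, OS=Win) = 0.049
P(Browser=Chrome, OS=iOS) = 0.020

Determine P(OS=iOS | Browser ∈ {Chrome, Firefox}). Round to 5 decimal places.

0.09491

P(Browser=Chrome) = 0.062 + 0.058 + 0.040 + 0.020 = 0.180.
P(Browser=Firefox) = 0.049 + 0.044 + 0.138 + 0.021 = 0.252.
P(Browser ∈ {Chrome, Firefox}) = 0.180 + 0.252 = 0.432; P(OS=iOS, Browser ∈ {Chrome, Firefox}) = 0.020 + 0.021 = 0.041.
P(OS=iOS | Browser ∈ {Chrome, Firefox}) = 0.041/0.432 = 0.09491.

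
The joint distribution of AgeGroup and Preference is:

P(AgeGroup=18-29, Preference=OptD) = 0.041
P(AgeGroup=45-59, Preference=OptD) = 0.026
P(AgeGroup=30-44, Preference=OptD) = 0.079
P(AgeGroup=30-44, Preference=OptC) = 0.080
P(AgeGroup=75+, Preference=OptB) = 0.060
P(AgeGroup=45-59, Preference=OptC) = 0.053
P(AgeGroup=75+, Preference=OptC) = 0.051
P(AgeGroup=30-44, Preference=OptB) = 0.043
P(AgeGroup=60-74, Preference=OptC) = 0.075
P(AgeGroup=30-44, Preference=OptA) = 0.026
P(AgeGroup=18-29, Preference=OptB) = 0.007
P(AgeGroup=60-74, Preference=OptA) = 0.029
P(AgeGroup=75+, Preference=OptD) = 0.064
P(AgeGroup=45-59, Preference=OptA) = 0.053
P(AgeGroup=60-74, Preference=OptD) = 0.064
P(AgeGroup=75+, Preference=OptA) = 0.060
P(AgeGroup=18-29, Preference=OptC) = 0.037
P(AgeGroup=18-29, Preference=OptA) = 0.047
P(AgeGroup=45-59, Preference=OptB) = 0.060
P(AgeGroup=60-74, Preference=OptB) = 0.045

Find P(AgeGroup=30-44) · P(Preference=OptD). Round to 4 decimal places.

0.0625

P(AgeGroup=30-44) = 0.026 + 0.043 + 0.080 + 0.079 = 0.228.
P(Preference=OptD) = 0.041 + 0.079 + 0.026 + 0.064 + 0.064 = 0.274.
Product: 0.228 × 0.274 = 0.0625.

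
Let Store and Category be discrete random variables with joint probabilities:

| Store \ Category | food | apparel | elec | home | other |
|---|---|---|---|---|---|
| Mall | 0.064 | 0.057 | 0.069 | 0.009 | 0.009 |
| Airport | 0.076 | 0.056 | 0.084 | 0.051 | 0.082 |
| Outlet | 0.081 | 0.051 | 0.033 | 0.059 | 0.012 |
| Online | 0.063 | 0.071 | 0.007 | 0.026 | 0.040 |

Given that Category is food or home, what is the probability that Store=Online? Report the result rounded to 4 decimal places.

P(Category=food) = 0.064 + 0.076 + 0.081 + 0.063 = 0.284.
P(Category=home) = 0.009 + 0.051 + 0.059 + 0.026 = 0.145.
P(Category ∈ {food, home}) = 0.284 + 0.145 = 0.429; P(Store=Online, Category ∈ {food, home}) = 0.063 + 0.026 = 0.089.
P(Store=Online | Category ∈ {food, home}) = 0.089/0.429 = 0.2075.

0.2075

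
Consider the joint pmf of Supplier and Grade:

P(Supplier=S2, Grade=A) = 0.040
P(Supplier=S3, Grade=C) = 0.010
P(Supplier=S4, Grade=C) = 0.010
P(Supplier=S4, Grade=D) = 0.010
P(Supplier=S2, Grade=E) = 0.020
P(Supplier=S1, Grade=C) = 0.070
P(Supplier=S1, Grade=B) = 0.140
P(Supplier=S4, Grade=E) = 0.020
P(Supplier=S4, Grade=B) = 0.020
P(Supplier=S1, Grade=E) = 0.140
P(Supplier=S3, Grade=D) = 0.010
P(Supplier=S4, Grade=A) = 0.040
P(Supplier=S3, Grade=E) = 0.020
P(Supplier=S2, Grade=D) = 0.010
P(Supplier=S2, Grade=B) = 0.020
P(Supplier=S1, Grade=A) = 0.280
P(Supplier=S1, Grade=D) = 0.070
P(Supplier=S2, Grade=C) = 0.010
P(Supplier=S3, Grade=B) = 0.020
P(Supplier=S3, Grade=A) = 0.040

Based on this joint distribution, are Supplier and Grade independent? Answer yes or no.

yes

Every cell satisfies P(Supplier,Grade) = P(Supplier)·P(Grade). For instance P(Supplier=S1) = 0.700, P(Grade=E) = 0.200, and 0.700×0.200 = 0.140 matches the joint entry. So Supplier and Grade are independent.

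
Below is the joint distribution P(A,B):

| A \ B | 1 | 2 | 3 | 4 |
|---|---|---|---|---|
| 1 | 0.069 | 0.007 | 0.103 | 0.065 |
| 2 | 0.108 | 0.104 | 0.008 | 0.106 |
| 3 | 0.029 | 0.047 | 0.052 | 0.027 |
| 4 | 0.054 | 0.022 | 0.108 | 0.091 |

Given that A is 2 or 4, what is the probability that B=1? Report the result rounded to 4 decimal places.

0.2696

P(A=2) = 0.108 + 0.104 + 0.008 + 0.106 = 0.326.
P(A=4) = 0.054 + 0.022 + 0.108 + 0.091 = 0.275.
P(A ∈ {2, 4}) = 0.326 + 0.275 = 0.601; P(B=1, A ∈ {2, 4}) = 0.108 + 0.054 = 0.162.
P(B=1 | A ∈ {2, 4}) = 0.162/0.601 = 0.2696.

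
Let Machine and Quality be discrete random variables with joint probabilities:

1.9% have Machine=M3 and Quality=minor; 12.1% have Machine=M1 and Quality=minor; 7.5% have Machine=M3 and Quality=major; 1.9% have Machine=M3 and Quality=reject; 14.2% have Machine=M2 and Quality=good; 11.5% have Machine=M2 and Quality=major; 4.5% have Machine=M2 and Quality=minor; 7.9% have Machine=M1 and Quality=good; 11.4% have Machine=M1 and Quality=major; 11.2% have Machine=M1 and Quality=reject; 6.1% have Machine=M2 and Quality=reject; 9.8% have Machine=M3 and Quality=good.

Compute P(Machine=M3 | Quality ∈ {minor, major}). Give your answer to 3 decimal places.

0.192

P(Quality=minor) = 0.121 + 0.045 + 0.019 = 0.185.
P(Quality=major) = 0.114 + 0.115 + 0.075 = 0.304.
P(Quality ∈ {minor, major}) = 0.185 + 0.304 = 0.489; P(Machine=M3, Quality ∈ {minor, major}) = 0.019 + 0.075 = 0.094.
P(Machine=M3 | Quality ∈ {minor, major}) = 0.094/0.489 = 0.192.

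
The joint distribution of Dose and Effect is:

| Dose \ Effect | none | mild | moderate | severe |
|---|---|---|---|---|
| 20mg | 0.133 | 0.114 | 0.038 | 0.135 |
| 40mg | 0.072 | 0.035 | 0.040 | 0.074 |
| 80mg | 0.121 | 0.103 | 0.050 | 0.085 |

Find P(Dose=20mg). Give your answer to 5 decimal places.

0.42000

P(Dose=20mg) = 0.133 + 0.114 + 0.038 + 0.135 = 0.420.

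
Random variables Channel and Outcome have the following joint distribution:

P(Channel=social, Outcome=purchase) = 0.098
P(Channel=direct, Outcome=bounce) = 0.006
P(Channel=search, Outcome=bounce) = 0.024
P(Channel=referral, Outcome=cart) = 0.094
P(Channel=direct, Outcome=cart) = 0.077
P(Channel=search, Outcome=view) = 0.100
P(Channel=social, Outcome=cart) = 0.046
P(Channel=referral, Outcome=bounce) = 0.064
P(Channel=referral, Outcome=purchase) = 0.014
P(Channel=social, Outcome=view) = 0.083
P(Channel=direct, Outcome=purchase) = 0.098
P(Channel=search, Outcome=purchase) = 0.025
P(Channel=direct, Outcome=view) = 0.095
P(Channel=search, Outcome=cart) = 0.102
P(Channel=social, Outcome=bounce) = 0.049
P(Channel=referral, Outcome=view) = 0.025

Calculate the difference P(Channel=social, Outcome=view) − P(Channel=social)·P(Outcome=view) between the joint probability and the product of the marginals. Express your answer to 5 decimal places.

P(Channel=social) = 0.049 + 0.083 + 0.046 + 0.098 = 0.276.
P(Outcome=view) = 0.100 + 0.083 + 0.095 + 0.025 = 0.303.
P(Channel=social, Outcome=view) − P(Channel=social)P(Outcome=view) = 0.083 − 0.276×0.303 = -0.00063.

-0.00063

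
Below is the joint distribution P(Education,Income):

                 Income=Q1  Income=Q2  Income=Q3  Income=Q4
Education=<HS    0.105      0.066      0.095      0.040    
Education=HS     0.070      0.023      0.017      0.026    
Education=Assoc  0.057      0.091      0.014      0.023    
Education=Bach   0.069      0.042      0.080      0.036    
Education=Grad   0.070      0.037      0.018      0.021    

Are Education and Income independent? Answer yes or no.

no

P(Education=Assoc) = 0.185 and P(Income=Q2) = 0.259, so their product is 0.04792, but P(Education=Assoc, Income=Q2) = 0.091. Since these differ, Education and Income are not independent.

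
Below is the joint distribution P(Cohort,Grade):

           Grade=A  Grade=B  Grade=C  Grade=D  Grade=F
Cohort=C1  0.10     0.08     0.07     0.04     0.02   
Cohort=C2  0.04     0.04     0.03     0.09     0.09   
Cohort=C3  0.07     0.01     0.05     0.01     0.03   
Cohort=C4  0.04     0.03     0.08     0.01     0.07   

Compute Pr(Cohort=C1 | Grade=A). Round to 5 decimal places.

P(Grade=A) = 0.10 + 0.04 + 0.07 + 0.04 = 0.25.
P(Cohort=C1 | Grade=A) = 0.10/0.25 = 0.40000.

0.40000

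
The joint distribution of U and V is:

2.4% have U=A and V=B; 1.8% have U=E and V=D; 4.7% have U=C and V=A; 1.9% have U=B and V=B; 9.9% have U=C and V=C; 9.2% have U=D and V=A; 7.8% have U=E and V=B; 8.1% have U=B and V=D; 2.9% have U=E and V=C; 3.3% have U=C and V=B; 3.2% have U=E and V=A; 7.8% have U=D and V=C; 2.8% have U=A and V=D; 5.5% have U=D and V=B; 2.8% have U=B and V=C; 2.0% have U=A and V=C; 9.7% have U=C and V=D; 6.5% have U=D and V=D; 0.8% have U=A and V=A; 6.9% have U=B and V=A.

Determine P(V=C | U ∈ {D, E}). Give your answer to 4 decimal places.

P(U=D) = 0.092 + 0.055 + 0.078 + 0.065 = 0.290.
P(U=E) = 0.032 + 0.078 + 0.029 + 0.018 = 0.157.
P(U ∈ {D, E}) = 0.290 + 0.157 = 0.447; P(V=C, U ∈ {D, E}) = 0.078 + 0.029 = 0.107.
P(V=C | U ∈ {D, E}) = 0.107/0.447 = 0.2394.

0.2394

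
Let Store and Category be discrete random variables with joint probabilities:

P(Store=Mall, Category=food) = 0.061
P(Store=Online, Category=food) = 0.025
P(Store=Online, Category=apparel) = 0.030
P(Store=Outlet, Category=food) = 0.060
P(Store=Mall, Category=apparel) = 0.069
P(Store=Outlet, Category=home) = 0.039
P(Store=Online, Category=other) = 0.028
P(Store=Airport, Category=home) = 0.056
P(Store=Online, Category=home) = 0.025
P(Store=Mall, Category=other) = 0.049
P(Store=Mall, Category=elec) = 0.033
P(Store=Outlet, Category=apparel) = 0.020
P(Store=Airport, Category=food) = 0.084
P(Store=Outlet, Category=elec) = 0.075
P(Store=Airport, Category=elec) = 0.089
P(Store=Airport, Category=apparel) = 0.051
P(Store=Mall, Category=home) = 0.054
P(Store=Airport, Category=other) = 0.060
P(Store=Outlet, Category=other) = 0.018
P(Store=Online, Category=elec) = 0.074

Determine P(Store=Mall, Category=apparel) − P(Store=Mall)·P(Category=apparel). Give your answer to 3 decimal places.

P(Store=Mall) = 0.061 + 0.069 + 0.033 + 0.054 + 0.049 = 0.266.
P(Category=apparel) = 0.069 + 0.051 + 0.020 + 0.030 = 0.170.
P(Store=Mall, Category=apparel) − P(Store=Mall)P(Category=apparel) = 0.069 − 0.266×0.170 = 0.024.

0.024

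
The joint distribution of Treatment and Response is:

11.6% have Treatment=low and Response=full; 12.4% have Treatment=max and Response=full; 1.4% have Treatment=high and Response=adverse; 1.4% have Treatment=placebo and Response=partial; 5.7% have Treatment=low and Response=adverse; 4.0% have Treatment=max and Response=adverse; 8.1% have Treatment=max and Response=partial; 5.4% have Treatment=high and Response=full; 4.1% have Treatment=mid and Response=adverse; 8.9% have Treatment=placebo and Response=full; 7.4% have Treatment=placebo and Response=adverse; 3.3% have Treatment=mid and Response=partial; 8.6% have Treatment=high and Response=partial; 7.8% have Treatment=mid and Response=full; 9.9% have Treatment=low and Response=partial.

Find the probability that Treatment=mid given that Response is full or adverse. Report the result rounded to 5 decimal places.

0.17322

P(Response=full) = 0.089 + 0.116 + 0.078 + 0.054 + 0.124 = 0.461.
P(Response=adverse) = 0.074 + 0.057 + 0.041 + 0.014 + 0.040 = 0.226.
P(Response ∈ {full, adverse}) = 0.461 + 0.226 = 0.687; P(Treatment=mid, Response ∈ {full, adverse}) = 0.078 + 0.041 = 0.119.
P(Treatment=mid | Response ∈ {full, adverse}) = 0.119/0.687 = 0.17322.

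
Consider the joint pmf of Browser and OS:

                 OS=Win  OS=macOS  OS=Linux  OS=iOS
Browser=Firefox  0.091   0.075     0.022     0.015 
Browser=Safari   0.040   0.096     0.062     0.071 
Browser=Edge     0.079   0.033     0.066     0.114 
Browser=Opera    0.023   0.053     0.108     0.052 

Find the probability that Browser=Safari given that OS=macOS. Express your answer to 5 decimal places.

0.37354

P(OS=macOS) = 0.075 + 0.096 + 0.033 + 0.053 = 0.257.
P(Browser=Safari | OS=macOS) = 0.096/0.257 = 0.37354.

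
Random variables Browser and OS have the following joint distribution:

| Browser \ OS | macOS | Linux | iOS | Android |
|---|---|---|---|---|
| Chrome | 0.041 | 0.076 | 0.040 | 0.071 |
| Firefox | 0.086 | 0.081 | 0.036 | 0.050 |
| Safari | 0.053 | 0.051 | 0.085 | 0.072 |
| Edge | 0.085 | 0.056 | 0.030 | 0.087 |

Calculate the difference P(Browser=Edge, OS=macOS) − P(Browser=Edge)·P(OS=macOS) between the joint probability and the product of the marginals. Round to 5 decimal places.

P(Browser=Edge) = 0.085 + 0.056 + 0.030 + 0.087 = 0.258.
P(OS=macOS) = 0.041 + 0.086 + 0.053 + 0.085 = 0.265.
P(Browser=Edge, OS=macOS) − P(Browser=Edge)P(OS=macOS) = 0.085 − 0.258×0.265 = 0.01663.

0.01663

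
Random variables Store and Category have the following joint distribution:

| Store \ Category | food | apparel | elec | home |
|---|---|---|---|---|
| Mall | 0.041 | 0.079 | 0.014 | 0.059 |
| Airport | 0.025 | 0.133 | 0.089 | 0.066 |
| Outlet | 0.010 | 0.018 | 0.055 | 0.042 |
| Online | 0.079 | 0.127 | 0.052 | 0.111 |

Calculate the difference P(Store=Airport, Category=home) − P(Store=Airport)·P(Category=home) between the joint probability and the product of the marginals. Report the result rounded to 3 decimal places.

-0.021

P(Store=Airport) = 0.025 + 0.133 + 0.089 + 0.066 = 0.313.
P(Category=home) = 0.059 + 0.066 + 0.042 + 0.111 = 0.278.
P(Store=Airport, Category=home) − P(Store=Airport)P(Category=home) = 0.066 − 0.313×0.278 = -0.021.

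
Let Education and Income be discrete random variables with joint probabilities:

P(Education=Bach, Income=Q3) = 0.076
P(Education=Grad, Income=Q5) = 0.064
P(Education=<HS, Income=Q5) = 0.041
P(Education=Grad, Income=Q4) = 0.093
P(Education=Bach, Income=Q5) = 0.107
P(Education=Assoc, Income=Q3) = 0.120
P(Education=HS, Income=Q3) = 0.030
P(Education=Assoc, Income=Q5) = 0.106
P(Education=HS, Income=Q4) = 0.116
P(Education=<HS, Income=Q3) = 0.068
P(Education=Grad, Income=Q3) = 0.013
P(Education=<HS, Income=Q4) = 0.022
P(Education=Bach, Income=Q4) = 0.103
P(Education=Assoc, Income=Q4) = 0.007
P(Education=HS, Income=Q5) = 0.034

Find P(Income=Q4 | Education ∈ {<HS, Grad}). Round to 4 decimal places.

P(Education=<HS) = 0.068 + 0.022 + 0.041 = 0.131.
P(Education=Grad) = 0.013 + 0.093 + 0.064 = 0.170.
P(Education ∈ {<HS, Grad}) = 0.131 + 0.170 = 0.301; P(Income=Q4, Education ∈ {<HS, Grad}) = 0.022 + 0.093 = 0.115.
P(Income=Q4 | Education ∈ {<HS, Grad}) = 0.115/0.301 = 0.3821.

0.3821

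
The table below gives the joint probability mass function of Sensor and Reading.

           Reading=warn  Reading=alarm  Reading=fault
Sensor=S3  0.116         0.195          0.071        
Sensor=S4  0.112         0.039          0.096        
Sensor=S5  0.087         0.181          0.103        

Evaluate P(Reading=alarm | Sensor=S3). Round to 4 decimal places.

P(Sensor=S3) = 0.116 + 0.195 + 0.071 = 0.382.
P(Reading=alarm | Sensor=S3) = 0.195/0.382 = 0.5105.

0.5105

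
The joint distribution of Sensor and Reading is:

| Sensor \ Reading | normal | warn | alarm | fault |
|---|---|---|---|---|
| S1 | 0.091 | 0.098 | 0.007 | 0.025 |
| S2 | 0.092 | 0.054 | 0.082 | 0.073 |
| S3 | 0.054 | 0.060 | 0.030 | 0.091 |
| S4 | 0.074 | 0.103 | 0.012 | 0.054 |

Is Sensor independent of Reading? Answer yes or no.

P(Sensor=S2) = 0.301 and P(Reading=alarm) = 0.131, so their product is 0.03943, but P(Sensor=S2, Reading=alarm) = 0.082. Since these differ, Sensor and Reading are not independent.

no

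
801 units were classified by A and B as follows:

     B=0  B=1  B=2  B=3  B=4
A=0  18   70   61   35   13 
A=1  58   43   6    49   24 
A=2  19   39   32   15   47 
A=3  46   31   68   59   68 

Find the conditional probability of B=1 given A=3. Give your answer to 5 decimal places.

Total with A=3: 46 + 31 + 68 + 59 + 68 = 272.
P(B=1 | A=3) = 31/272 = 0.11397.

0.11397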